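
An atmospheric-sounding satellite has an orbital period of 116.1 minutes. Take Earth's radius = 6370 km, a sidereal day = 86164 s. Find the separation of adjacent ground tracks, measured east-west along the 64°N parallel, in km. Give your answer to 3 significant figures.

1420 km

T = 116.1 min = 6966.0 s.
Node shift per orbit = (6966.0/86164) × 360° = 29.10°.
Equatorial spacing = 29.10 × 111.2 km/° = 3236 km.
At 64° latitude, spacing = 3236 × cos(64°) = 1418 km.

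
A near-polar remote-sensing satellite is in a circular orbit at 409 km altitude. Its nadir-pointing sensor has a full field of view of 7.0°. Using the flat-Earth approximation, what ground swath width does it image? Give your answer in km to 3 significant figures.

50.0 km

Half-angle = 7.0°/2 = 3.5°.
Swath width ≈ 2h·tan(θ/2) = 2 × 409 × tan(3.5°) = 50.0 km.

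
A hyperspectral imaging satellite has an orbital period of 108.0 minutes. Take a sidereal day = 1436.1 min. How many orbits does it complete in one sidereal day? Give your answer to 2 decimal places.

T = 108.0 min = 6480.0 s.
Orbits per sidereal day = 86166 / 6480.0 = 13.297.

13.30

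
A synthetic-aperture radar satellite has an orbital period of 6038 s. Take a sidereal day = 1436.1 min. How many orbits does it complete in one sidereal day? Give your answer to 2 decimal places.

14.27

Orbits per sidereal day = 86166 / 6038.0 = 14.271.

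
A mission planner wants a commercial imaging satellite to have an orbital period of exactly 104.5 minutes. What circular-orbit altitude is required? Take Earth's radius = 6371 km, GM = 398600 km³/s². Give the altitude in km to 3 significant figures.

T = 104.5 min = 6270.0 s.
From T = 2π√(a³/μ): a = (μ T²/4π²)^(1/3) = (398600 × 6270.0² / 4π²)^(1/3) = 7349 km.
Altitude h = a − R = 7349 − 6371 = 978 km.

978 km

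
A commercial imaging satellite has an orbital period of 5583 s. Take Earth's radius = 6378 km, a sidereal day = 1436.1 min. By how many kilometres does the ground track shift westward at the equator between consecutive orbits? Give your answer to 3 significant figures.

During one orbit Earth rotates (5583.0 / 86166) × 360° = 23.33°.
At the equator that is 23.33° × (2π·6378/360) km/° = 23.33 × 111.3 = 2597 km.

2600 km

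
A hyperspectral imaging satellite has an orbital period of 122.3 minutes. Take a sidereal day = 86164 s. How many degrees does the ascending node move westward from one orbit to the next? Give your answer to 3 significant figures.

T = 122.3 min = 7338.0 s.
During one orbit Earth rotates (7338.0 / 86164) × 360° = 30.66°.

30.7°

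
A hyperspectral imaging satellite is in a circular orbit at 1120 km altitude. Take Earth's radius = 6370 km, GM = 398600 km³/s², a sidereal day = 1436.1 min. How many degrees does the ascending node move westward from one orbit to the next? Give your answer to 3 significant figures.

Semi-major axis a = 6370 + 1120 = 7490 km. Period T = 2π√(a³/μ) = 2π√(7490³/398600) = 6451.1 s = 107.52 min.
During one orbit Earth rotates (6451.1 / 86166) × 360° = 26.95°.

27.0°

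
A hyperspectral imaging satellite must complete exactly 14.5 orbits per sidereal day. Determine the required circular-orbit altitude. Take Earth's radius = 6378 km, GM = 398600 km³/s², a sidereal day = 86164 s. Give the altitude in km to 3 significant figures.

Required period T = 86164 / 14.5 = 5942.3 s.
From T = 2π√(a³/μ): a = (μ T²/4π²)^(1/3) = (398600 × 5942.3² / 4π²)^(1/3) = 7091 km.
Altitude h = a − R = 7091 − 6378 = 713 km.

713 km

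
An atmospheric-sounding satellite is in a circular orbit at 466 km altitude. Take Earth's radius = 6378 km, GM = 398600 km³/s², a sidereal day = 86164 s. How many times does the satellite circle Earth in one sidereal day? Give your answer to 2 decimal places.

15.29

Semi-major axis a = 6378 + 466 = 6844 km. Period T = 2π√(a³/μ) = 2π√(6844³/398600) = 5634.8 s = 93.91 min.
Orbits per sidereal day = 86164 / 5634.8 = 15.291.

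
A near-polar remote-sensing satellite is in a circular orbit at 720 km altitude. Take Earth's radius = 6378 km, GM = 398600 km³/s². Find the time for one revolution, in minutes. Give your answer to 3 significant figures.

99.2 min

Semi-major axis a = 6378 + 720 = 7098 km. Period T = 2π√(a³/μ) = 2π√(7098³/398600) = 5951.3 s = 99.19 min.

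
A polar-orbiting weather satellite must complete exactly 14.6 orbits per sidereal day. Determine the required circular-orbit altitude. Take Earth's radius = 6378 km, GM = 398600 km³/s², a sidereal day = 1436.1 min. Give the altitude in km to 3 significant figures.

Required period T = 86166 / 14.6 = 5901.8 s.
From T = 2π√(a³/μ): a = (μ T²/4π²)^(1/3) = (398600 × 5901.8² / 4π²)^(1/3) = 7059 km.
Altitude h = a − R = 7059 − 6378 = 681 km.

681 km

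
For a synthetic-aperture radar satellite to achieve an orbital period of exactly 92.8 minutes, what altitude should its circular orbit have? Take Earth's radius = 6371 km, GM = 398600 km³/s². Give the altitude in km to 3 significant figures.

419 km

T = 92.8 min = 5568.0 s.
From T = 2π√(a³/μ): a = (μ T²/4π²)^(1/3) = (398600 × 5568.0² / 4π²)^(1/3) = 6790 km.
Altitude h = a − R = 6790 − 6371 = 419 km.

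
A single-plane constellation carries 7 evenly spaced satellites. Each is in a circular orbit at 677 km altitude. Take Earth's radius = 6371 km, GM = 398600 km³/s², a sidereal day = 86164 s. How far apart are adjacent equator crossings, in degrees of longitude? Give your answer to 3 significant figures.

Semi-major axis a = 6371 + 677 = 7048 km. Period T = 2π√(a³/μ) = 2π√(7048³/398600) = 5888.6 s = 98.14 min.
Single-satellite node shift = (5888.6/86164) × 360° = 24.60°.
With 7 satellites evenly phased, successive equator crossings are 24.60/7 = 3.515° apart.

3.51°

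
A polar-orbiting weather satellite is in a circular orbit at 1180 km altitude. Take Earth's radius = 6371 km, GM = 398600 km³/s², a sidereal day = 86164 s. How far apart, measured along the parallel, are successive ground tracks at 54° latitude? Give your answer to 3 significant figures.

1780 km

Semi-major axis a = 6371 + 1180 = 7551 km. Period T = 2π√(a³/μ) = 2π√(7551³/398600) = 6530.1 s = 108.83 min.
Node shift per orbit = (6530.1/86164) × 360° = 27.28°.
Equatorial spacing = 27.28 × 111.2 km/° = 3034 km.
At 54° latitude, spacing = 3034 × cos(54°) = 1783 km.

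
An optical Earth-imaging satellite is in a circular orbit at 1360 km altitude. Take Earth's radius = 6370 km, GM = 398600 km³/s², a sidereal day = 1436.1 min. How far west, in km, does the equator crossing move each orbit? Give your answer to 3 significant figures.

Semi-major axis a = 6370 + 1360 = 7730 km. Period T = 2π√(a³/μ) = 2π√(7730³/398600) = 6763.6 s = 112.73 min.
During one orbit Earth rotates (6763.6 / 86166) × 360° = 28.26°.
At the equator that is 28.26° × (2π·6370/360) km/° = 28.26 × 111.2 = 3142 km.

3140 km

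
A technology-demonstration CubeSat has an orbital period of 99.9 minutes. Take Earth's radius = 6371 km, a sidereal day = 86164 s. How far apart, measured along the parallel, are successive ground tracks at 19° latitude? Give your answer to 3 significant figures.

2630 km

T = 99.9 min = 5994.0 s.
Node shift per orbit = (5994.0/86164) × 360° = 25.04°.
Equatorial spacing = 25.04 × 111.2 km/° = 2785 km.
At 19° latitude, spacing = 2785 × cos(19°) = 2633 km.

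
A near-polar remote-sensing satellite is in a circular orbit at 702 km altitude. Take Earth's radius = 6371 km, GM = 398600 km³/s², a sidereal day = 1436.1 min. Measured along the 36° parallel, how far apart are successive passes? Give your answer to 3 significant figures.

2220 km

Semi-major axis a = 6371 + 702 = 7073 km. Period T = 2π√(a³/μ) = 2π√(7073³/398600) = 5919.9 s = 98.67 min.
Node shift per orbit = (5919.9/86166) × 360° = 24.73°.
Equatorial spacing = 24.73 × 111.2 km/° = 2750 km.
At 36° latitude, spacing = 2750 × cos(36°) = 2225 km.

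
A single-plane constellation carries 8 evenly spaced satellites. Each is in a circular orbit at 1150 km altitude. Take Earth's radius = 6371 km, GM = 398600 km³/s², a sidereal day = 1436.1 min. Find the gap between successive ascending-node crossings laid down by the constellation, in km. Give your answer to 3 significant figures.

Semi-major axis a = 6371 + 1150 = 7521 km. Period T = 2π√(a³/μ) = 2π√(7521³/398600) = 6491.2 s = 108.19 min.
Single-satellite node shift = (6491.2/86166) × 360° = 27.12°.
With 8 satellites evenly phased, successive equator crossings are 27.12/8 = 3.390° apart.
That is 3.390 × 111.2 = 377 km at the equator.

377 km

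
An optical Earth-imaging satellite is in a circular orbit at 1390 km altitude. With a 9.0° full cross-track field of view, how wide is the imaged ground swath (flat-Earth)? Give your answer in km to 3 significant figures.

219 km

Half-angle = 9.0°/2 = 4.5°.
Swath width ≈ 2h·tan(θ/2) = 2 × 1390 × tan(4.5°) = 218.8 km.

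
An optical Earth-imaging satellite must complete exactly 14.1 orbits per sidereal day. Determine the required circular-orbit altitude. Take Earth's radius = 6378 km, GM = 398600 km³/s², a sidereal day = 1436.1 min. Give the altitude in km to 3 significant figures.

Required period T = 86166 / 14.1 = 6111.1 s.
From T = 2π√(a³/μ): a = (μ T²/4π²)^(1/3) = (398600 × 6111.1² / 4π²)^(1/3) = 7224 km.
Altitude h = a − R = 7224 − 6378 = 846 km.

846 km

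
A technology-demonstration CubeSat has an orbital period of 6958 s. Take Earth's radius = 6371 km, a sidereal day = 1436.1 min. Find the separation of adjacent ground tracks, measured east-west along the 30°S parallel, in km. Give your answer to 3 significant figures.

2800 km

Node shift per orbit = (6958.0/86166) × 360° = 29.07°.
Equatorial spacing = 29.07 × 111.2 km/° = 3232 km.
At 30° latitude, spacing = 3232 × cos(30°) = 2799 km.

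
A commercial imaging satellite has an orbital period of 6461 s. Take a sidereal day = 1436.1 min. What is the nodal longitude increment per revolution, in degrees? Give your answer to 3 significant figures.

During one orbit Earth rotates (6461.0 / 86166) × 360° = 26.99°.

27.0°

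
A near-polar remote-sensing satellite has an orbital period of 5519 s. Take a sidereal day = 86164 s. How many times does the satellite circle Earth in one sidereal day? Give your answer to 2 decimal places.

Orbits per sidereal day = 86164 / 5519.0 = 15.612.

15.61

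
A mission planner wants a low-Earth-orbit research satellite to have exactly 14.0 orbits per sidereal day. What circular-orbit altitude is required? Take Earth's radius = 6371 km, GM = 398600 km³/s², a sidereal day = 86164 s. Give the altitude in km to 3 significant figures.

888 km

Required period T = 86164 / 14.0 = 6154.6 s.
From T = 2π√(a³/μ): a = (μ T²/4π²)^(1/3) = (398600 × 6154.6² / 4π²)^(1/3) = 7259 km.
Altitude h = a − R = 7259 − 6371 = 888 km.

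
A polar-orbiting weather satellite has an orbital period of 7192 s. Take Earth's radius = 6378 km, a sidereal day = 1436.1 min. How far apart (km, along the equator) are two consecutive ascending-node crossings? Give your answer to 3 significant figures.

3340 km

During one orbit Earth rotates (7192.0 / 86166) × 360° = 30.05°.
At the equator that is 30.05° × (2π·6378/360) km/° = 30.05 × 111.3 = 3345 km.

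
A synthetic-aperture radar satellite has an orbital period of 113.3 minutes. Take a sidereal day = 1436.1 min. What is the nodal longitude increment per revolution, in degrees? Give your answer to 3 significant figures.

28.4°

T = 113.3 min = 6798.0 s.
During one orbit Earth rotates (6798.0 / 86166) × 360° = 28.40°.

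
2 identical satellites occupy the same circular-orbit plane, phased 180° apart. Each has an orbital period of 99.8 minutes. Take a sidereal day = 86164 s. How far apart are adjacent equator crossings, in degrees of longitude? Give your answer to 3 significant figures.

12.5°

T = 99.8 min = 5988.0 s.
Single-satellite node shift = (5988.0/86164) × 360° = 25.02°.
With 2 satellites evenly phased, successive equator crossings are 25.02/2 = 12.509° apart.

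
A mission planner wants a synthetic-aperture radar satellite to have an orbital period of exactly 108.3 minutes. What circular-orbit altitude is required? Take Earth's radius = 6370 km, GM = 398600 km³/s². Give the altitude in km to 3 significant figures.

T = 108.3 min = 6498.0 s.
From T = 2π√(a³/μ): a = (μ T²/4π²)^(1/3) = (398600 × 6498.0² / 4π²)^(1/3) = 7526 km.
Altitude h = a − R = 7526 − 6370 = 1156 km.

1160 km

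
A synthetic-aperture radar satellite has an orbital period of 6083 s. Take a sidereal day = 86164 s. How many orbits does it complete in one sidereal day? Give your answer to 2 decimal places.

Orbits per sidereal day = 86164 / 6083.0 = 14.165.

14.16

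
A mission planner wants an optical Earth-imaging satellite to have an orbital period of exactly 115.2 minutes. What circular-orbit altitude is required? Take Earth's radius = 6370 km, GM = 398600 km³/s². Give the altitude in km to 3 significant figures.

1470 km

T = 115.2 min = 6912.0 s.
From T = 2π√(a³/μ): a = (μ T²/4π²)^(1/3) = (398600 × 6912.0² / 4π²)^(1/3) = 7843 km.
Altitude h = a − R = 7843 − 6370 = 1473 km.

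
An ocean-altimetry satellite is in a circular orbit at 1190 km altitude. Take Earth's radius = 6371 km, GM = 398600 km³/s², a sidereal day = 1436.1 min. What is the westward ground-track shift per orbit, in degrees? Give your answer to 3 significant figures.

27.3°

Semi-major axis a = 6371 + 1190 = 7561 km. Period T = 2π√(a³/μ) = 2π√(7561³/398600) = 6543.0 s = 109.05 min.
During one orbit Earth rotates (6543.0 / 86166) × 360° = 27.34°.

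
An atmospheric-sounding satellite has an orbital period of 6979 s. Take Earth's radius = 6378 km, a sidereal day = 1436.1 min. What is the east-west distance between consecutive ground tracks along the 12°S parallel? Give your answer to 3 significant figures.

Node shift per orbit = (6979.0/86166) × 360° = 29.16°.
Equatorial spacing = 29.16 × 111.3 km/° = 3246 km.
At 12° latitude, spacing = 3246 × cos(12°) = 3175 km.

3170 km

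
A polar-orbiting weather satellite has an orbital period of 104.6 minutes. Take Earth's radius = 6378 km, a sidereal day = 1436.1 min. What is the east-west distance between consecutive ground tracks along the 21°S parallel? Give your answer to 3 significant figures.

T = 104.6 min = 6276.0 s.
Node shift per orbit = (6276.0/86166) × 360° = 26.22°.
Equatorial spacing = 26.22 × 111.3 km/° = 2919 km.
At 21° latitude, spacing = 2919 × cos(21°) = 2725 km.

2720 km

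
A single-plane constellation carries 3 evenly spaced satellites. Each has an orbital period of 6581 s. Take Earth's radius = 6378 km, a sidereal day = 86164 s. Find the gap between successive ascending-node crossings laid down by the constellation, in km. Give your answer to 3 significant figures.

1020 km

Single-satellite node shift = (6581.0/86164) × 360° = 27.50°.
With 3 satellites evenly phased, successive equator crossings are 27.50/3 = 9.165° apart.
That is 9.165 × 111.3 = 1020 km at the equator.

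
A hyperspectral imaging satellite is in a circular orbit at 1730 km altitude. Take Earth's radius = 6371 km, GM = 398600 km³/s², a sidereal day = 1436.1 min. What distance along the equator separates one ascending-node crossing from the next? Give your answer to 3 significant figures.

3370 km

Semi-major axis a = 6371 + 1730 = 8101 km. Period T = 2π√(a³/μ) = 2π√(8101³/398600) = 7256.4 s = 120.94 min.
During one orbit Earth rotates (7256.4 / 86166) × 360° = 30.32°.
At the equator that is 30.32° × (2π·6371/360) km/° = 30.32 × 111.2 = 3371 km.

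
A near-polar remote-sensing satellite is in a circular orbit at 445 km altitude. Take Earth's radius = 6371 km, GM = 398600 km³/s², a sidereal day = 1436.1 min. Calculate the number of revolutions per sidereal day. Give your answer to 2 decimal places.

Semi-major axis a = 6371 + 445 = 6816 km. Period T = 2π√(a³/μ) = 2π√(6816³/398600) = 5600.2 s = 93.34 min.
Orbits per sidereal day = 86166 / 5600.2 = 15.386.

15.39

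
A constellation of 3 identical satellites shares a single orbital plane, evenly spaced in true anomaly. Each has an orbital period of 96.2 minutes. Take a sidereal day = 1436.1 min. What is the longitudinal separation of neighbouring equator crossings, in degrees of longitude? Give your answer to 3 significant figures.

8.04°

T = 96.2 min = 5772.0 s.
Single-satellite node shift = (5772.0/86166) × 360° = 24.12°.
With 3 satellites evenly phased, successive equator crossings are 24.12/3 = 8.038° apart.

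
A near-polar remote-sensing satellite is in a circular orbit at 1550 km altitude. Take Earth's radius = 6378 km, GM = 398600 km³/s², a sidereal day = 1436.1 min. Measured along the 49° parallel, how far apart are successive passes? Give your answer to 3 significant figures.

2140 km

Semi-major axis a = 6378 + 1550 = 7928 km. Period T = 2π√(a³/μ) = 2π√(7928³/398600) = 7025.2 s = 117.09 min.
Node shift per orbit = (7025.2/86166) × 360° = 29.35°.
Equatorial spacing = 29.35 × 111.3 km/° = 3267 km.
At 49° latitude, spacing = 3267 × cos(49°) = 2144 km.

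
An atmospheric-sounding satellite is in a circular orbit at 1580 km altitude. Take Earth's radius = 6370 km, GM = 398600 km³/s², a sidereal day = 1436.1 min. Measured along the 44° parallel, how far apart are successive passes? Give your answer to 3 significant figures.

Semi-major axis a = 6370 + 1580 = 7950 km. Period T = 2π√(a³/μ) = 2π√(7950³/398600) = 7054.4 s = 117.57 min.
Node shift per orbit = (7054.4/86166) × 360° = 29.47°.
Equatorial spacing = 29.47 × 111.2 km/° = 3277 km.
At 44° latitude, spacing = 3277 × cos(44°) = 2357 km.

2360 km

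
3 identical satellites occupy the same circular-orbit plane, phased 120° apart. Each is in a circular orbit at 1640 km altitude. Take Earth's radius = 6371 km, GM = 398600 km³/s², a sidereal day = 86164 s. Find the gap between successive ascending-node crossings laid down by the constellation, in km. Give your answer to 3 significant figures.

Semi-major axis a = 6371 + 1640 = 8011 km. Period T = 2π√(a³/μ) = 2π√(8011³/398600) = 7135.8 s = 118.93 min.
Single-satellite node shift = (7135.8/86164) × 360° = 29.81°.
With 3 satellites evenly phased, successive equator crossings are 29.81/3 = 9.938° apart.
That is 9.938 × 111.2 = 1105 km at the equator.

1110 km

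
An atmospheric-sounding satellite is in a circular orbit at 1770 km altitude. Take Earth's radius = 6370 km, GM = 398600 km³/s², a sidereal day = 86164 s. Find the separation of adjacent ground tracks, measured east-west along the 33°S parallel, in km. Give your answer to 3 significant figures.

Semi-major axis a = 6370 + 1770 = 8140 km. Period T = 2π√(a³/μ) = 2π√(8140³/398600) = 7308.8 s = 121.81 min.
Node shift per orbit = (7308.8/86164) × 360° = 30.54°.
Equatorial spacing = 30.54 × 111.2 km/° = 3395 km.
At 33° latitude, spacing = 3395 × cos(33°) = 2847 km.

2850 km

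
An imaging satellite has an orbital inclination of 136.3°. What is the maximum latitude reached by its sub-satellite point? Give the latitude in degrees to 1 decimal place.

43.7°

Retrograde orbit: the ground track reaches ±(180° − i) = ±(180 − 136.3) = ±43.7°.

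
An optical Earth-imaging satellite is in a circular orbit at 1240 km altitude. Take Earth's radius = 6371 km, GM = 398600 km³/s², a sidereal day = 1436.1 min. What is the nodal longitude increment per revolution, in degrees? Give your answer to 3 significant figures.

27.6°

Semi-major axis a = 6371 + 1240 = 7611 km. Period T = 2π√(a³/μ) = 2π√(7611³/398600) = 6608.1 s = 110.13 min.
During one orbit Earth rotates (6608.1 / 86166) × 360° = 27.61°.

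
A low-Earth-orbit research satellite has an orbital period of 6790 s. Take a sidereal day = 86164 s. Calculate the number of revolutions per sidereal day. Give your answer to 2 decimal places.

Orbits per sidereal day = 86164 / 6790.0 = 12.690.

12.69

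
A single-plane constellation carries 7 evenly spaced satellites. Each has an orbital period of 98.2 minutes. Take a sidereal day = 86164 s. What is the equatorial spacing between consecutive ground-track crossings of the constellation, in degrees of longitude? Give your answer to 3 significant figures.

T = 98.2 min = 5892.0 s.
Single-satellite node shift = (5892.0/86164) × 360° = 24.62°.
With 7 satellites evenly phased, successive equator crossings are 24.62/7 = 3.517° apart.

3.52°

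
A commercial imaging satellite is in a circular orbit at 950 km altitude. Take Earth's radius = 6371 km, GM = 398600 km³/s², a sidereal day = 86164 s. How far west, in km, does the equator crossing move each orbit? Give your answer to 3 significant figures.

Semi-major axis a = 6371 + 950 = 7321 km. Period T = 2π√(a³/μ) = 2π√(7321³/398600) = 6234.0 s = 103.90 min.
During one orbit Earth rotates (6234.0 / 86164) × 360° = 26.05°.
At the equator that is 26.05° × (2π·6371/360) km/° = 26.05 × 111.2 = 2896 km.

2900 km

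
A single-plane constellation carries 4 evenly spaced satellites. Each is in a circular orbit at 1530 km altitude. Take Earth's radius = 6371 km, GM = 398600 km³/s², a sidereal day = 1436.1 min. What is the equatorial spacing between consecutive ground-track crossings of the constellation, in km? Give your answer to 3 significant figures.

Semi-major axis a = 6371 + 1530 = 7901 km. Period T = 2π√(a³/μ) = 2π√(7901³/398600) = 6989.3 s = 116.49 min.
Single-satellite node shift = (6989.3/86166) × 360° = 29.20°.
With 4 satellites evenly phased, successive equator crossings are 29.20/4 = 7.300° apart.
That is 7.300 × 111.2 = 812 km at the equator.

812 km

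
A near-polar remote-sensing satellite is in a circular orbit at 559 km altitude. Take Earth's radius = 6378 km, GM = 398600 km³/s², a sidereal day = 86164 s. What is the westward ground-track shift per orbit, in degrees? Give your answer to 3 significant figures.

24.0°

Semi-major axis a = 6378 + 559 = 6937 km. Period T = 2π√(a³/μ) = 2π√(6937³/398600) = 5750.0 s = 95.83 min.
During one orbit Earth rotates (5750.0 / 86164) × 360° = 24.02°.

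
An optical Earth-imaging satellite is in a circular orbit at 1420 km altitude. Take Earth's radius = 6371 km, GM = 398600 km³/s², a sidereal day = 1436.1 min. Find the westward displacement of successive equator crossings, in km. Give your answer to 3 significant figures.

3180 km

Semi-major axis a = 6371 + 1420 = 7791 km. Period T = 2π√(a³/μ) = 2π√(7791³/398600) = 6843.9 s = 114.06 min.
During one orbit Earth rotates (6843.9 / 86166) × 360° = 28.59°.
At the equator that is 28.59° × (2π·6371/360) km/° = 28.59 × 111.2 = 3179 km.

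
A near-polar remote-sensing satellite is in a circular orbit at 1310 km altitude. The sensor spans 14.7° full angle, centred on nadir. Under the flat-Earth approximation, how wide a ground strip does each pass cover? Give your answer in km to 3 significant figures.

Half-angle = 14.7°/2 = 7.35°.
Swath width ≈ 2h·tan(θ/2) = 2 × 1310 × tan(7.35°) = 338.0 km.

338 km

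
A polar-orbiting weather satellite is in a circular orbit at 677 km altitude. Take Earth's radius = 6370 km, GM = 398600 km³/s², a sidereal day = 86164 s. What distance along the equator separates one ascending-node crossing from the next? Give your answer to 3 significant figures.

Semi-major axis a = 6370 + 677 = 7047 km. Period T = 2π√(a³/μ) = 2π√(7047³/398600) = 5887.3 s = 98.12 min.
During one orbit Earth rotates (5887.3 / 86164) × 360° = 24.60°.
At the equator that is 24.60° × (2π·6370/360) km/° = 24.60 × 111.2 = 2735 km.

2730 km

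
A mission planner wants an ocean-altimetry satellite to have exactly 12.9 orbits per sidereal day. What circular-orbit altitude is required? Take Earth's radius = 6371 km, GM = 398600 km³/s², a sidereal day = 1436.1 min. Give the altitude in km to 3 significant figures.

Required period T = 86166 / 12.9 = 6679.5 s.
From T = 2π√(a³/μ): a = (μ T²/4π²)^(1/3) = (398600 × 6679.5² / 4π²)^(1/3) = 7666 km.
Altitude h = a − R = 7666 − 6371 = 1295 km.

1290 km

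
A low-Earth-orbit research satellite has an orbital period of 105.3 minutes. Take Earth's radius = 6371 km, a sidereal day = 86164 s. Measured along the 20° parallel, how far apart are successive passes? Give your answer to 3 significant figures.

2760 km

T = 105.3 min = 6318.0 s.
Node shift per orbit = (6318.0/86164) × 360° = 26.40°.
Equatorial spacing = 26.40 × 111.2 km/° = 2935 km.
At 20° latitude, spacing = 2935 × cos(20°) = 2758 km.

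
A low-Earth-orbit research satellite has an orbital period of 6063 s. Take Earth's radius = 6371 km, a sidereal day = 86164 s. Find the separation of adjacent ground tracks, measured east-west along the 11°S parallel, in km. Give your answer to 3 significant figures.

2770 km

Node shift per orbit = (6063.0/86164) × 360° = 25.33°.
Equatorial spacing = 25.33 × 111.2 km/° = 2817 km.
At 11° latitude, spacing = 2817 × cos(11°) = 2765 km.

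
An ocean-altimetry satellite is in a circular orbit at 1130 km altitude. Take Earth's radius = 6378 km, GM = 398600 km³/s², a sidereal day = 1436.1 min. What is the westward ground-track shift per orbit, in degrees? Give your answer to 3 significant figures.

Semi-major axis a = 6378 + 1130 = 7508 km. Period T = 2π√(a³/μ) = 2π√(7508³/398600) = 6474.4 s = 107.91 min.
During one orbit Earth rotates (6474.4 / 86166) × 360° = 27.05°.

27.0°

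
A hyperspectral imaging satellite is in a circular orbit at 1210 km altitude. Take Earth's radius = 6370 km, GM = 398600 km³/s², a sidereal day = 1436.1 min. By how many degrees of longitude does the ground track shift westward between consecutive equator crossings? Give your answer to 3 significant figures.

27.4°

Semi-major axis a = 6370 + 1210 = 7580 km. Period T = 2π√(a³/μ) = 2π√(7580³/398600) = 6567.7 s = 109.46 min.
During one orbit Earth rotates (6567.7 / 86166) × 360° = 27.44°.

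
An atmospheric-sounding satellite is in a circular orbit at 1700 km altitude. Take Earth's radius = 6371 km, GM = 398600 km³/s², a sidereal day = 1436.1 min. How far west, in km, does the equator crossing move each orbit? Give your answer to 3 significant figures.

3350 km

Semi-major axis a = 6371 + 1700 = 8071 km. Period T = 2π√(a³/μ) = 2π√(8071³/398600) = 7216.1 s = 120.27 min.
During one orbit Earth rotates (7216.1 / 86166) × 360° = 30.15°.
At the equator that is 30.15° × (2π·6371/360) km/° = 30.15 × 111.2 = 3352 km.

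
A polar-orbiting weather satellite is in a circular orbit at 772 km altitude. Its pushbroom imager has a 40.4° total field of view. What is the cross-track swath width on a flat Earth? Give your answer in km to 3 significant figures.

568 km

Half-angle = 40.4°/2 = 20.2°.
Swath width ≈ 2h·tan(θ/2) = 2 × 772 × tan(20.2°) = 568.1 km.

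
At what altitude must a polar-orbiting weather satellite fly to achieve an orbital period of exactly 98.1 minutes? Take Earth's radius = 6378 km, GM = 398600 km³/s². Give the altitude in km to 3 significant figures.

T = 98.1 min = 5886.0 s.
From T = 2π√(a³/μ): a = (μ T²/4π²)^(1/3) = (398600 × 5886.0² / 4π²)^(1/3) = 7046 km.
Altitude h = a − R = 7046 − 6378 = 668 km.

668 km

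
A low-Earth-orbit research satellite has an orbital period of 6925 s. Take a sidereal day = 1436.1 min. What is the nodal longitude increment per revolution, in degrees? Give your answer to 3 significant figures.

During one orbit Earth rotates (6925.0 / 86166) × 360° = 28.93°.

28.9°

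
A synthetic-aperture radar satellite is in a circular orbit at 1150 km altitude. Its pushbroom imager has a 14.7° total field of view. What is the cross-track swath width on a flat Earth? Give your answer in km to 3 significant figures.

297 km

Half-angle = 14.7°/2 = 7.35°.
Swath width ≈ 2h·tan(θ/2) = 2 × 1150 × tan(7.35°) = 296.7 km.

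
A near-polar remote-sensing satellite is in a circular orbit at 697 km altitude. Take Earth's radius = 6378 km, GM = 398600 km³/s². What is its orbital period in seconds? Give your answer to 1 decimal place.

5922.4 seconds

Semi-major axis a = 6378 + 697 = 7075 km. Period T = 2π√(a³/μ) = 2π√(7075³/398600) = 5922.4 s = 98.71 min.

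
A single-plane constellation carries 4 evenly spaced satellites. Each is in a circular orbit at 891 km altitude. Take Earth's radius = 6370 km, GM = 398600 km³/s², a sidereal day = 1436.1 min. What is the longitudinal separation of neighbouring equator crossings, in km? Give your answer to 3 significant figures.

Semi-major axis a = 6370 + 891 = 7261 km. Period T = 2π√(a³/μ) = 2π√(7261³/398600) = 6157.5 s = 102.63 min.
Single-satellite node shift = (6157.5/86166) × 360° = 25.73°.
With 4 satellites evenly phased, successive equator crossings are 25.73/4 = 6.432° apart.
That is 6.432 × 111.2 = 715 km at the equator.

715 km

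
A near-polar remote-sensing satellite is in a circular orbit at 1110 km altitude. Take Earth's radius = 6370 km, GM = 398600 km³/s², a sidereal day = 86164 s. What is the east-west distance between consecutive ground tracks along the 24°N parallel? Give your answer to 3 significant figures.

Semi-major axis a = 6370 + 1110 = 7480 km. Period T = 2π√(a³/μ) = 2π√(7480³/398600) = 6438.2 s = 107.30 min.
Node shift per orbit = (6438.2/86164) × 360° = 26.90°.
Equatorial spacing = 26.90 × 111.2 km/° = 2991 km.
At 24° latitude, spacing = 2991 × cos(24°) = 2732 km.

2730 km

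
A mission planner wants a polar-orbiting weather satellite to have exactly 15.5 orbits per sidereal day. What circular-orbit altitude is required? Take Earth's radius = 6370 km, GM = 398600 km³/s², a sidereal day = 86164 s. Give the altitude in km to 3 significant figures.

412 km

Required period T = 86164 / 15.5 = 5559.0 s.
From T = 2π√(a³/μ): a = (μ T²/4π²)^(1/3) = (398600 × 5559.0² / 4π²)^(1/3) = 6782 km.
Altitude h = a − R = 6782 − 6370 = 412 km.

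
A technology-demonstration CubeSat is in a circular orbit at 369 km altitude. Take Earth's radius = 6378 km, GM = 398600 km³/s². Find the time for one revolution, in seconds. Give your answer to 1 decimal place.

5515.4 seconds

Semi-major axis a = 6378 + 369 = 6747 km. Period T = 2π√(a³/μ) = 2π√(6747³/398600) = 5515.4 s = 91.92 min.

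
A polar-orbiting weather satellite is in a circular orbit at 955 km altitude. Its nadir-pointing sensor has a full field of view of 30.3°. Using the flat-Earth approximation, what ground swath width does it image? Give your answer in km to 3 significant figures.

517 km

Half-angle = 30.3°/2 = 15.15°.
Swath width ≈ 2h·tan(θ/2) = 2 × 955 × tan(15.15°) = 517.1 km.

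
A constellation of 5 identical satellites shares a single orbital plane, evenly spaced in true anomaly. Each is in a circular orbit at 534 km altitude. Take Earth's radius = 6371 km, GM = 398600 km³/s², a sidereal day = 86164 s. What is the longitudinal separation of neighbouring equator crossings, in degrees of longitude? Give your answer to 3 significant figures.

Semi-major axis a = 6371 + 534 = 6905 km. Period T = 2π√(a³/μ) = 2π√(6905³/398600) = 5710.3 s = 95.17 min.
Single-satellite node shift = (5710.3/86164) × 360° = 23.86°.
With 5 satellites evenly phased, successive equator crossings are 23.86/5 = 4.772° apart.

4.77°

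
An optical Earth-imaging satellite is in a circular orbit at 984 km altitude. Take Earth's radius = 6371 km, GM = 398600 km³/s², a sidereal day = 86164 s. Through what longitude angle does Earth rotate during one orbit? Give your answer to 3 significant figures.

26.2°

Semi-major axis a = 6371 + 984 = 7355 km. Period T = 2π√(a³/μ) = 2π√(7355³/398600) = 6277.5 s = 104.62 min.
During one orbit Earth rotates (6277.5 / 86164) × 360° = 26.23°.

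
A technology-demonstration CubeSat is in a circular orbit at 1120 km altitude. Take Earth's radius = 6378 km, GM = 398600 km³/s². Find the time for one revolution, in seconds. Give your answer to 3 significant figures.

6460 seconds

Semi-major axis a = 6378 + 1120 = 7498 km. Period T = 2π√(a³/μ) = 2π√(7498³/398600) = 6461.4 s = 107.69 min.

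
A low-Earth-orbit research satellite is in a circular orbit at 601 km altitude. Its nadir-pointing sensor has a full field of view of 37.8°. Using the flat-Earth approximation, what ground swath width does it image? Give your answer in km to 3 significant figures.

412 km

Half-angle = 37.8°/2 = 18.9°.
Swath width ≈ 2h·tan(θ/2) = 2 × 601 × tan(18.9°) = 411.5 km.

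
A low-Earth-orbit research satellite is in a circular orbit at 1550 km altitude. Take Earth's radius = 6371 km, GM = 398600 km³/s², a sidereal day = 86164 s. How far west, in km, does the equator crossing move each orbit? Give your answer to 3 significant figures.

Semi-major axis a = 6371 + 1550 = 7921 km. Period T = 2π√(a³/μ) = 2π√(7921³/398600) = 7015.9 s = 116.93 min.
During one orbit Earth rotates (7015.9 / 86164) × 360° = 29.31°.
At the equator that is 29.31° × (2π·6371/360) km/° = 29.31 × 111.2 = 3259 km.

3260 km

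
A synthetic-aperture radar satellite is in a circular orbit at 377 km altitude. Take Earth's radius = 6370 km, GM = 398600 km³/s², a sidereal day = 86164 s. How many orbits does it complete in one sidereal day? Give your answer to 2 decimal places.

Semi-major axis a = 6370 + 377 = 6747 km. Period T = 2π√(a³/μ) = 2π√(6747³/398600) = 5515.4 s = 91.92 min.
Orbits per sidereal day = 86164 / 5515.4 = 15.622.

15.62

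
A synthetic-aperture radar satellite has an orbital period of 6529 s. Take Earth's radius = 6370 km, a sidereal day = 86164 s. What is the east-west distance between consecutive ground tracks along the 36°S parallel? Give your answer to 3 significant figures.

Node shift per orbit = (6529.0/86164) × 360° = 27.28°.
Equatorial spacing = 27.28 × 111.2 km/° = 3033 km.
At 36° latitude, spacing = 3033 × cos(36°) = 2454 km.

2450 km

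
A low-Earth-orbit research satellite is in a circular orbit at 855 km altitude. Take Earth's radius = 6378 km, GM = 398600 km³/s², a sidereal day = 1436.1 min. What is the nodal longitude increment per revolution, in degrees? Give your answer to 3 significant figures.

Semi-major axis a = 6378 + 855 = 7233 km. Period T = 2π√(a³/μ) = 2π√(7233³/398600) = 6121.9 s = 102.03 min.
During one orbit Earth rotates (6121.9 / 86166) × 360° = 25.58°.

25.6°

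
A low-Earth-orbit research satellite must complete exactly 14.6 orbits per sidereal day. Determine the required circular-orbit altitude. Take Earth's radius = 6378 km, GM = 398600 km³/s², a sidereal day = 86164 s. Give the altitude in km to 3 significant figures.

680 km

Required period T = 86164 / 14.6 = 5901.6 s.
From T = 2π√(a³/μ): a = (μ T²/4π²)^(1/3) = (398600 × 5901.6² / 4π²)^(1/3) = 7058 km.
Altitude h = a − R = 7058 − 6378 = 680 km.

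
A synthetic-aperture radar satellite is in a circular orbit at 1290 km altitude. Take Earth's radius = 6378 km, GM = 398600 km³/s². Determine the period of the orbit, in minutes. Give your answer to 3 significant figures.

Semi-major axis a = 6378 + 1290 = 7668 km. Period T = 2π√(a³/μ) = 2π√(7668³/398600) = 6682.4 s = 111.37 min.

111 min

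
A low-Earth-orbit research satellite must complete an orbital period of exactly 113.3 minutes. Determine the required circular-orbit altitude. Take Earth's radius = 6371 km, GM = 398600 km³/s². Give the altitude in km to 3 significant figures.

T = 113.3 min = 6798.0 s.
From T = 2π√(a³/μ): a = (μ T²/4π²)^(1/3) = (398600 × 6798.0² / 4π²)^(1/3) = 7756 km.
Altitude h = a − R = 7756 − 6371 = 1385 km.

1390 km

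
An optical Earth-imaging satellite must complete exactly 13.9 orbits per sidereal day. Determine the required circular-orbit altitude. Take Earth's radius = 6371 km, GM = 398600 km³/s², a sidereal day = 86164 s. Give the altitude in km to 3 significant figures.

922 km

Required period T = 86164 / 13.9 = 6198.8 s.
From T = 2π√(a³/μ): a = (μ T²/4π²)^(1/3) = (398600 × 6198.8² / 4π²)^(1/3) = 7293 km.
Altitude h = a − R = 7293 − 6371 = 922 km.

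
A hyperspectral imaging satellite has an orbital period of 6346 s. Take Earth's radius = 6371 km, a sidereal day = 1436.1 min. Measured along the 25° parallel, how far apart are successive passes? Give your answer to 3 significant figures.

2670 km

Node shift per orbit = (6346.0/86166) × 360° = 26.51°.
Equatorial spacing = 26.51 × 111.2 km/° = 2948 km.
At 25° latitude, spacing = 2948 × cos(25°) = 2672 km.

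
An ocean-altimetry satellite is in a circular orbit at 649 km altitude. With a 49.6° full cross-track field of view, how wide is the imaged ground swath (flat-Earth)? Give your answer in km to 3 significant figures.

600 km

Half-angle = 49.6°/2 = 24.8°.
Swath width ≈ 2h·tan(θ/2) = 2 × 649 × tan(24.8°) = 599.8 km.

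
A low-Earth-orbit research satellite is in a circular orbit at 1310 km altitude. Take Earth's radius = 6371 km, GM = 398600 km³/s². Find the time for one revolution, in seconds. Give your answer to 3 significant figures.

Semi-major axis a = 6371 + 1310 = 7681 km. Period T = 2π√(a³/μ) = 2π√(7681³/398600) = 6699.4 s = 111.66 min.

6700 seconds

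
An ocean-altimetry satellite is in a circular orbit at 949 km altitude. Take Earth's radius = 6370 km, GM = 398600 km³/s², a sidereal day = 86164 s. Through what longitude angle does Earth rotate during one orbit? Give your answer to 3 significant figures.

Semi-major axis a = 6370 + 949 = 7319 km. Period T = 2π√(a³/μ) = 2π√(7319³/398600) = 6231.4 s = 103.86 min.
During one orbit Earth rotates (6231.4 / 86164) × 360° = 26.04°.

26.0°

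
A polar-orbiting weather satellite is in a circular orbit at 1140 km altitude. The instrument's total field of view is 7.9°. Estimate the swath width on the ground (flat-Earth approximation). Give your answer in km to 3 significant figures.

Half-angle = 7.9°/2 = 3.95°.
Swath width ≈ 2h·tan(θ/2) = 2 × 1140 × tan(3.95°) = 157.4 km.

157 km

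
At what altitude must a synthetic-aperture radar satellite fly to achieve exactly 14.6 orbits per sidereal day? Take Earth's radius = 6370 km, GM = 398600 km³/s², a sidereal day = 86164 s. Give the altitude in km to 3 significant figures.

Required period T = 86164 / 14.6 = 5901.6 s.
From T = 2π√(a³/μ): a = (μ T²/4π²)^(1/3) = (398600 × 5901.6² / 4π²)^(1/3) = 7058 km.
Altitude h = a − R = 7058 − 6370 = 688 km.

688 km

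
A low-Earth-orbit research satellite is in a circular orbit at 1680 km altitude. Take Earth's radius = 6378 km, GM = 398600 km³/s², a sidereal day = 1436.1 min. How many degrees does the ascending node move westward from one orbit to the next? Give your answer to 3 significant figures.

Semi-major axis a = 6378 + 1680 = 8058 km. Period T = 2π√(a³/μ) = 2π√(8058³/398600) = 7198.7 s = 119.98 min.
During one orbit Earth rotates (7198.7 / 86166) × 360° = 30.08°.

30.1°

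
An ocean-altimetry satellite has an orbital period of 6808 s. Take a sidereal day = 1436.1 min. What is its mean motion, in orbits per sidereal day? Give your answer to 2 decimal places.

12.66

Orbits per sidereal day = 86166 / 6808.0 = 12.657.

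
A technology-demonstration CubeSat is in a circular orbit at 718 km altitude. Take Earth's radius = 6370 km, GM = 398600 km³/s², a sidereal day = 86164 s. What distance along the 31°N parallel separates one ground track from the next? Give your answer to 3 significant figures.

Semi-major axis a = 6370 + 718 = 7088 km. Period T = 2π√(a³/μ) = 2π√(7088³/398600) = 5938.8 s = 98.98 min.
Node shift per orbit = (5938.8/86164) × 360° = 24.81°.
Equatorial spacing = 24.81 × 111.2 km/° = 2759 km.
At 31° latitude, spacing = 2759 × cos(31°) = 2365 km.

2360 km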